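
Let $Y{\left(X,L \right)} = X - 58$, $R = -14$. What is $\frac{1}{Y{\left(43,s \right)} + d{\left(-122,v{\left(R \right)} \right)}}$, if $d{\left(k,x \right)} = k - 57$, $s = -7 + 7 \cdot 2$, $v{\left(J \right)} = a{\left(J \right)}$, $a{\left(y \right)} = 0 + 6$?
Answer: $- \frac{1}{194} \approx -0.0051546$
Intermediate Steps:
$a{\left(y \right)} = 6$
$v{\left(J \right)} = 6$
$s = 7$ ($s = -7 + 14 = 7$)
$d{\left(k,x \right)} = -57 + k$
$Y{\left(X,L \right)} = -58 + X$ ($Y{\left(X,L \right)} = X - 58 = -58 + X$)
$\frac{1}{Y{\left(43,s \right)} + d{\left(-122,v{\left(R \right)} \right)}} = \frac{1}{\left(-58 + 43\right) - 179} = \frac{1}{-15 - 179} = \frac{1}{-194} = - \frac{1}{194}$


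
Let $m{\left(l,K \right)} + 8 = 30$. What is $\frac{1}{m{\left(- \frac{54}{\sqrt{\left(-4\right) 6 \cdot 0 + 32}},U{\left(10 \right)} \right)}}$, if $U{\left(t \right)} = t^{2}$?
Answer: $\frac{1}{22} \approx 0.045455$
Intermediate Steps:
$m{\left(l,K \right)} = 22$ ($m{\left(l,K \right)} = -8 + 30 = 22$)
$\frac{1}{m{\left(- \frac{54}{\sqrt{\left(-4\right) 6 \cdot 0 + 32}},U{\left(10 \right)} \right)}} = \frac{1}{22}$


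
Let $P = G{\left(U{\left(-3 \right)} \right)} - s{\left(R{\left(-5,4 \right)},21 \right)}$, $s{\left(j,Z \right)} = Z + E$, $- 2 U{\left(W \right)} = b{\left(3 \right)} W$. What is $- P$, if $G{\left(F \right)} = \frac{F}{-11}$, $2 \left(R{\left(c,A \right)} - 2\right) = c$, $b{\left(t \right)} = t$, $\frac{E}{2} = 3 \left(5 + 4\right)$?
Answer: $\frac{1659}{22} \approx 75.409$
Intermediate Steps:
$E = 54$ ($E = 2 \cdot 3 \left(5 + 4\right) = 2 \cdot 3 \cdot 9 = 2 \cdot 27 = 54$)
$R{\left(c,A \right)} = 2 + \frac{c}{2}$
$U{\left(W \right)} = - \frac{3 W}{2}$
$s{\left(j,Z \right)} = 54 + Z$ ($s{\left(j,Z \right)} = Z + 54 = 54 + Z$)
$G{\left(F \right)} = - \frac{F}{11}$ ($G{\left(F \right)} = F \left(- \frac{1}{11}\right) = - \frac{F}{11}$)
$P = - \frac{1659}{22}$ ($P = - \frac{\left(- \frac{3}{2}\right) \left(-3\right)}{11} - \left(54 + 21\right) = \left(- \frac{1}{11}\right) \frac{9}{2} - 75 = - \frac{9}{22} - 75 = - \frac{1659}{22} \approx -75.409$)
$- P = \left(-1\right) \left(- \frac{1659}{22}\right) = \frac{1659}{22}$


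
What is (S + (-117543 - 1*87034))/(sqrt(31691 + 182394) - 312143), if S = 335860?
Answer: -40979069469/97433038364 - 131283*sqrt(214085)/97433038364 ≈ -0.42121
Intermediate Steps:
(S + (-117543 - 1*87034))/(sqrt(31691 + 182394) - 312143) = (335860 + (-117543 - 1*87034))/(sqrt(31691 + 182394) - 312143) = (335860 + (-117543 - 87034))/(sqrt(214085) - 312143) = (335860 - 204577)/(-312143 + sqrt(214085)) = 131283/(-312143 + sqrt(214085))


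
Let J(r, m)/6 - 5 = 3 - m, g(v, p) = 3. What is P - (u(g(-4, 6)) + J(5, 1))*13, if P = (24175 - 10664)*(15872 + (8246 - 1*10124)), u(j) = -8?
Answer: 189072492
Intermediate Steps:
J(r, m) = 48 - 6*m (J(r, m) = 30 + 6*(3 - m) = 30 + (18 - 6*m) = 48 - 6*m)
P = 189072934 (P = 13511*(15872 + (8246 - 10124)) = 13511*(15872 - 1878) = 13511*13994 = 189072934)
P - (u(g(-4, 6)) + J(5, 1))*13 = 189072934 - (-8 + (48 - 6*1))*13 = 189072934 - (-8 + (48 - 6))*13 = 189072934 - (-8 + 42)*13 = 189072934 - 34*13 = 189072934 - 1*442 = 189072934 - 442 = 189072492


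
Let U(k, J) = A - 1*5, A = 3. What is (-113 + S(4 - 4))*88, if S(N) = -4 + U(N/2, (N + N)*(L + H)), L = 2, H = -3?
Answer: -10472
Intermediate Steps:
U(k, J) = -2 (U(k, J) = 3 - 1*5 = 3 - 5 = -2)
S(N) = -6 (S(N) = -4 - 2 = -6)
(-113 + S(4 - 4))*88 = (-113 - 6)*88 = -119*88 = -10472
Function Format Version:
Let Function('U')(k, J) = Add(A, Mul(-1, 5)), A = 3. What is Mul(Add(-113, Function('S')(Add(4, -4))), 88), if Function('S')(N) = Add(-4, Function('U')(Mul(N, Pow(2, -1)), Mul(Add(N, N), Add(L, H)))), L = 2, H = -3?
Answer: -10472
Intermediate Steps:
Function('U')(k, J) = -2 (Function('U')(k, J) = Add(3, Mul(-1, 5)) = Add(3, -5) = -2)
Function('S')(N) = -6 (Function('S')(N) = Add(-4, -2) = -6)
Mul(Add(-113, Function('S')(Add(4, -4))), 88) = Mul(Add(-113, -6), 88) = Mul(-119, 88) = -10472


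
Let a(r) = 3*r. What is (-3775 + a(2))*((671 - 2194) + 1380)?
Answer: 538967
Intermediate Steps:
(-3775 + a(2))*((671 - 2194) + 1380) = (-3775 + 3*2)*((671 - 2194) + 1380) = (-3775 + 6)*(-1523 + 1380) = -3769*(-143) = 538967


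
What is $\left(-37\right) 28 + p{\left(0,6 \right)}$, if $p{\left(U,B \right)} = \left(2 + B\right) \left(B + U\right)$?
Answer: $-988$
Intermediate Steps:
$\left(-37\right) 28 + p{\left(0,6 \right)} = \left(-37\right) 28 + \left(6^{2} + 2 \cdot 6 + 2 \cdot 0 + 6 \cdot 0\right) = -1036 + \left(36 + 12 + 0 + 0\right) = -1036 + 48 = -988$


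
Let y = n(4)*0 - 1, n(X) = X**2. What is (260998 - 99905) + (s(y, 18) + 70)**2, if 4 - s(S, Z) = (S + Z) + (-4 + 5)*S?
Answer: 164457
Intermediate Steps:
y = -1 (y = 4**2*0 - 1 = 16*0 - 1 = 0 - 1 = -1)
s(S, Z) = 4 - Z - 2*S (s(S, Z) = 4 - ((S + Z) + (-4 + 5)*S) = 4 - ((S + Z) + 1*S) = 4 - ((S + Z) + S) = 4 - (Z + 2*S) = 4 + (-Z - 2*S) = 4 - Z - 2*S)
(260998 - 99905) + (s(y, 18) + 70)**2 = (260998 - 99905) + ((4 - 1*18 - 2*(-1)) + 70)**2 = 161093 + ((4 - 18 + 2) + 70)**2 = 161093 + (-12 + 70)**2 = 161093 + 58**2 = 161093 + 3364 = 164457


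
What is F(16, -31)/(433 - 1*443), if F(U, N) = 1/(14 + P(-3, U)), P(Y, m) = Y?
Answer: -1/110 ≈ -0.0090909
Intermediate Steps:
F(U, N) = 1/11 (F(U, N) = 1/(14 - 3) = 1/11)
F(16, -31)/(433 - 1*443) = 1/(11*(433 - 1*443)) = 1/(11*(433 - 443)) = (1/11)/(-10) = (1/11)*(-1/10) = -1/110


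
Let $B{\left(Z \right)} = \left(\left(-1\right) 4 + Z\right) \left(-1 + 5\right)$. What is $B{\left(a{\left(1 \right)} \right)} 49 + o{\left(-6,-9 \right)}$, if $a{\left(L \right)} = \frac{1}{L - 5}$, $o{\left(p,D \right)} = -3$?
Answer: $-836$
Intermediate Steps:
$a{\left(L \right)} = \frac{1}{-5 + L}$
$B{\left(Z \right)} = -16 + 4 Z$ ($B{\left(Z \right)} = \left(-4 + Z\right) 4 = -16 + 4 Z$)
$B{\left(a{\left(1 \right)} \right)} 49 + o{\left(-6,-9 \right)} = \left(-16 + \frac{4}{-5 + 1}\right) 49 - 3 = \left(-16 + \frac{4}{-4}\right) 49 - 3 = \left(-16 + 4 \left(- \frac{1}{4}\right)\right) 49 - 3 = \left(-16 - 1\right) 49 - 3 = \left(-17\right) 49 - 3 = -833 - 3 = -836$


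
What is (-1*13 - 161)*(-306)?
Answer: 53244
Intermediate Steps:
(-1*13 - 161)*(-306) = (-13 - 161)*(-306) = -174*(-306) = 53244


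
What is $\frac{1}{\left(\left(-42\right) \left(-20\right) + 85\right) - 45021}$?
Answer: $- \frac{1}{44096} \approx -2.2678 \cdot 10^{-5}$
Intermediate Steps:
$\frac{1}{\left(\left(-42\right) \left(-20\right) + 85\right) - 45021} = \frac{1}{\left(840 + 85\right) - 45021} = \frac{1}{925 - 45021} = \frac{1}{-44096} = - \frac{1}{44096}$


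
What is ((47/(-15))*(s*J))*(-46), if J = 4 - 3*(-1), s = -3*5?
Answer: -15134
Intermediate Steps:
s = -15
J = 7 (J = 4 + 3 = 7)
((47/(-15))*(s*J))*(-46) = ((47/(-15))*(-15*7))*(-46) = ((47*(-1/15))*(-105))*(-46) = -47/15*(-105)*(-46) = 329*(-46) = -15134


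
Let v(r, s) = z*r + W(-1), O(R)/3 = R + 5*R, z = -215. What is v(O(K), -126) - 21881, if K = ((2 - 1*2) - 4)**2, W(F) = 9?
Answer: -83792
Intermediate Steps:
K = 16 (K = ((2 - 2) - 4)**2 = (0 - 4)**2 = (-4)**2 = 16)
O(R) = 18*R (O(R) = 3*(R + 5*R) = 3*(6*R) = 18*R)
v(r, s) = 9 - 215*r (v(r, s) = -215*r + 9 = 9 - 215*r)
v(O(K), -126) - 21881 = (9 - 3870*16) - 21881 = (9 - 215*288) - 21881 = (9 - 61920) - 21881 = -61911 - 21881 = -83792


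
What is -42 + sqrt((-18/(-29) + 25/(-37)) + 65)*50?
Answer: -42 + 50*sqrt(74773078)/1073 ≈ 360.94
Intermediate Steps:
-42 + sqrt((-18/(-29) + 25/(-37)) + 65)*50 = -42 + sqrt((-18*(-1/29) + 25*(-1/37)) + 65)*50 = -42 + sqrt((18/29 - 25/37) + 65)*50 = -42 + sqrt(-59/1073 + 65)*50 = -42 + sqrt(69686/1073)*50 = -42 + (sqrt(74773078)/1073)*50 = -42 + 50*sqrt(74773078)/1073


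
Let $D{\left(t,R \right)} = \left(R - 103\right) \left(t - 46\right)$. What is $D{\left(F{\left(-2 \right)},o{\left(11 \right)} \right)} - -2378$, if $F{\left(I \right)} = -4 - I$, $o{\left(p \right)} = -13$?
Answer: $7946$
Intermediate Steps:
$D{\left(t,R \right)} = \left(-103 + R\right) \left(-46 + t\right)$
$D{\left(F{\left(-2 \right)},o{\left(11 \right)} \right)} - -2378 = \left(4738 - 103 \left(-4 - -2\right) - -598 - 13 \left(-4 - -2\right)\right) - -2378 = \left(4738 - 103 \left(-4 + 2\right) + 598 - 13 \left(-4 + 2\right)\right) + 2378 = \left(4738 - -206 + 598 - -26\right) + 2378 = \left(4738 + 206 + 598 + 26\right) + 2378 = 5568 + 2378 = 7946$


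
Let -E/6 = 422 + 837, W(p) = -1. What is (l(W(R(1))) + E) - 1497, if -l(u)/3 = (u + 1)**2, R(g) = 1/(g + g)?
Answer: -9051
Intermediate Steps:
R(g) = 1/(2*g)
l(u) = -3*(1 + u)**2 (l(u) = -3*(u + 1)**2 = -3*(1 + u)**2)
E = -7554 (E = -6*(422 + 837) = -6*1259 = -7554)
(l(W(R(1))) + E) - 1497 = (-3*(1 - 1)**2 - 7554) - 1497 = (-3*0**2 - 7554) - 1497 = (-3*0 - 7554) - 1497 = (0 - 7554) - 1497 = -7554 - 1497 = -9051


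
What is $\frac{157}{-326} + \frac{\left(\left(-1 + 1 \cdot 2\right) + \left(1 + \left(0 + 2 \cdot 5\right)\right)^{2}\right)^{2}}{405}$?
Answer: $\frac{4788599}{132030} \approx 36.269$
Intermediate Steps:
$\frac{157}{-326} + \frac{\left(\left(-1 + 1 \cdot 2\right) + \left(1 + \left(0 + 2 \cdot 5\right)\right)^{2}\right)^{2}}{405} = 157 \left(- \frac{1}{326}\right) + \left(\left(-1 + 2\right) + \left(1 + \left(0 + 10\right)\right)^{2}\right)^{2} \cdot \frac{1}{405} = - \frac{157}{326} + \left(1 + \left(1 + 10\right)^{2}\right)^{2} \cdot \frac{1}{405} = - \frac{157}{326} + \left(1 + 11^{2}\right)^{2} \cdot \frac{1}{405} = - \frac{157}{326} + \left(1 + 121\right)^{2} \cdot \frac{1}{405} = - \frac{157}{326} + 122^{2} \cdot \frac{1}{405} = - \frac{157}{326} + 14884 \cdot \frac{1}{405} = - \frac{157}{326} + \frac{14884}{405} = \frac{4788599}{132030}$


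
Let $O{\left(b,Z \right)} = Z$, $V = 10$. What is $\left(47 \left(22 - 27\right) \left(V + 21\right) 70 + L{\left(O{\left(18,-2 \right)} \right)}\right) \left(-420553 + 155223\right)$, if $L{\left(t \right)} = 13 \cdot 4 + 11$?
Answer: $135288317710$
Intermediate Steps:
$L{\left(t \right)} = 63$ ($L{\left(t \right)} = 52 + 11 = 63$)
$\left(47 \left(22 - 27\right) \left(V + 21\right) 70 + L{\left(O{\left(18,-2 \right)} \right)}\right) \left(-420553 + 155223\right) = \left(47 \left(22 - 27\right) \left(10 + 21\right) 70 + 63\right) \left(-420553 + 155223\right) = \left(47 \left(\left(-5\right) 31\right) 70 + 63\right) \left(-265330\right) = \left(47 \left(-155\right) 70 + 63\right) \left(-265330\right) = \left(\left(-7285\right) 70 + 63\right) \left(-265330\right) = \left(-509950 + 63\right) \left(-265330\right) = \left(-509887\right) \left(-265330\right) = 135288317710$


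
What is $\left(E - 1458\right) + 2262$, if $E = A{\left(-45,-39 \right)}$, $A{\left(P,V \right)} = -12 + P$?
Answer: $747$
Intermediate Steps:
$E = -57$ ($E = -12 - 45 = -57$)
$\left(E - 1458\right) + 2262 = \left(-57 - 1458\right) + 2262 = -1515 + 2262 = 747$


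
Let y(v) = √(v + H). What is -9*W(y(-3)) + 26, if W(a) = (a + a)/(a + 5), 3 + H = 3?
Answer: 337/14 - 45*I*√3/14 ≈ 24.071 - 5.5673*I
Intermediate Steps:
H = 0 (H = -3 + 3 = 0)
y(v) = √v (y(v) = √(v + 0) = √v)
W(a) = 2*a/(5 + a) (W(a) = (2*a)/(5 + a) = 2*a/(5 + a))
-9*W(y(-3)) + 26 = -18*√(-3)/(5 + √(-3)) + 26 = -18*I*√3/(5 + I*√3) + 26 = 26 - 18*I*√3/(5 + I*√3)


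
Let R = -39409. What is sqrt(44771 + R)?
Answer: sqrt(5362) ≈ 73.226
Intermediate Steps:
sqrt(44771 + R) = sqrt(44771 - 39409) = sqrt(5362)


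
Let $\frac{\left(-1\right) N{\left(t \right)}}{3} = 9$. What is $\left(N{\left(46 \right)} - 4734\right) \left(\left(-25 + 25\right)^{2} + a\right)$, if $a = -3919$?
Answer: $18658359$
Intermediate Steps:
$N{\left(t \right)} = -27$ ($N{\left(t \right)} = \left(-3\right) 9 = -27$)
$\left(N{\left(46 \right)} - 4734\right) \left(\left(-25 + 25\right)^{2} + a\right) = \left(-27 - 4734\right) \left(\left(-25 + 25\right)^{2} - 3919\right) = - 4761 \left(0^{2} - 3919\right) = - 4761 \left(0 - 3919\right) = \left(-4761\right) \left(-3919\right) = 18658359$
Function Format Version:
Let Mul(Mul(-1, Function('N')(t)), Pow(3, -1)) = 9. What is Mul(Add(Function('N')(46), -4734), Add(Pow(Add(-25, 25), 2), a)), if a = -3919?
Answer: 18658359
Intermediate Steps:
Function('N')(t) = -27 (Function('N')(t) = Mul(-3, 9) = -27)
Mul(Add(Function('N')(46), -4734), Add(Pow(Add(-25, 25), 2), a)) = Mul(Add(-27, -4734), Add(Pow(Add(-25, 25), 2), -3919)) = Mul(-4761, Add(Pow(0, 2), -3919)) = Mul(-4761, Add(0, -3919)) = Mul(-4761, -3919) = 18658359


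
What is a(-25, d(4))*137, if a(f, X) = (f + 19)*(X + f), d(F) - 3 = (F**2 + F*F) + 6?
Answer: -13152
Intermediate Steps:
d(F) = 9 + 2*F**2 (d(F) = 3 + ((F**2 + F*F) + 6) = 3 + ((F**2 + F**2) + 6) = 3 + (2*F**2 + 6) = 3 + (6 + 2*F**2) = 9 + 2*F**2)
a(f, X) = (19 + f)*(X + f)
a(-25, d(4))*137 = ((-25)**2 + 19*(9 + 2*4**2) + 19*(-25) + (9 + 2*4**2)*(-25))*137 = (625 + 19*(9 + 2*16) - 475 + (9 + 2*16)*(-25))*137 = (625 + 19*(9 + 32) - 475 + (9 + 32)*(-25))*137 = (625 + 19*41 - 475 + 41*(-25))*137 = (625 + 779 - 475 - 1025)*137 = -96*137 = -13152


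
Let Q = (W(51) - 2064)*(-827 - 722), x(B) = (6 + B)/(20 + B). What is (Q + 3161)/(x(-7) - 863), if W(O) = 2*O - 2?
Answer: -2328833/660 ≈ -3528.5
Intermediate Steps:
x(B) = (6 + B)/(20 + B)
W(O) = -2 + 2*O
Q = 3042236 (Q = ((-2 + 2*51) - 2064)*(-827 - 722) = ((-2 + 102) - 2064)*(-1549) = (100 - 2064)*(-1549) = -1964*(-1549) = 3042236)
(Q + 3161)/(x(-7) - 863) = (3042236 + 3161)/((6 - 7)/(20 - 7) - 863) = 3045397/(-1/13 - 863) = 3045397/(-11220/13) = 3045397*(-13/11220) = -2328833/660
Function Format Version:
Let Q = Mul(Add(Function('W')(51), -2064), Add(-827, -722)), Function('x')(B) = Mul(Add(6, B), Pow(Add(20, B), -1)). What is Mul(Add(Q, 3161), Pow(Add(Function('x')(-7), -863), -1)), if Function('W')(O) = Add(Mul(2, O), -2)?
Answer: Rational(-2328833, 660) ≈ -3528.5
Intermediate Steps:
Function('x')(B) = Mul(Pow(Add(20, B), -1), Add(6, B))
Function('W')(O) = Add(-2, Mul(2, O))
Q = 3042236 (Q = Mul(Add(Add(-2, Mul(2, 51)), -2064), Add(-827, -722)) = Mul(Add(Add(-2, 102), -2064), -1549) = Mul(Add(100, -2064), -1549) = Mul(-1964, -1549) = 3042236)
Mul(Add(Q, 3161), Pow(Add(Function('x')(-7), -863), -1)) = Mul(Add(3042236, 3161), Pow(Add(Mul(Pow(Add(20, -7), -1), Add(6, -7)), -863), -1)) = Mul(3045397, Pow(Add(Mul(Pow(13, -1), -1), -863), -1)) = Mul(3045397, Pow(Add(Mul(Rational(1, 13), -1), -863), -1)) = Mul(3045397, Pow(Add(Rational(-1, 13), -863), -1)) = Mul(3045397, Pow(Rational(-11220, 13), -1)) = Mul(3045397, Rational(-13, 11220)) = Rational(-2328833, 660)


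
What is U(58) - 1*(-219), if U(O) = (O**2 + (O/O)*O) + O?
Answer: 3699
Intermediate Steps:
U(O) = O**2 + 2*O (U(O) = (O**2 + 1*O) + O = (O**2 + O) + O = (O + O**2) + O = O**2 + 2*O)
U(58) - 1*(-219) = 58*(2 + 58) - 1*(-219) = 58*60 + 219 = 3480 + 219 = 3699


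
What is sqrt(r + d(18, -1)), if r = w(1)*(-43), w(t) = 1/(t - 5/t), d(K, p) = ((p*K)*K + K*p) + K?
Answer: I*sqrt(1253)/2 ≈ 17.699*I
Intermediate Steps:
d(K, p) = K + K*p + p*K**2 (d(K, p) = ((K*p)*K + K*p) + K = (p*K**2 + K*p) + K = (K*p + p*K**2) + K = K + K*p + p*K**2)
r = 43/4 (r = (1/(-5 + 1**2))*(-43) = (1/(-5 + 1))*(-43) = (1/(-4))*(-43) = (1*(-1/4))*(-43) = -1/4*(-43) = 43/4 ≈ 10.750)
sqrt(r + d(18, -1)) = sqrt(43/4 + 18*(1 - 1 + 18*(-1))) = sqrt(43/4 + 18*(1 - 1 - 18)) = sqrt(43/4 + 18*(-18)) = sqrt(43/4 - 324) = sqrt(-1253/4) = I*sqrt(1253)/2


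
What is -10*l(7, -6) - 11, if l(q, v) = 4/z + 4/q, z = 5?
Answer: -173/7 ≈ -24.714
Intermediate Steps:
l(q, v) = ⅘ + 4/q (l(q, v) = 4/5 + 4/q = 4*(⅕) + 4/q = ⅘ + 4/q)
-10*l(7, -6) - 11 = -10*(⅘ + 4/7) - 11 = -10*48/35 - 11 = -96/7 - 11 = -173/7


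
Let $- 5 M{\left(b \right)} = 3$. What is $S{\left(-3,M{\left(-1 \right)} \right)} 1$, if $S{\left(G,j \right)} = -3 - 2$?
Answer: $-5$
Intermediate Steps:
$M{\left(b \right)} = - \frac{3}{5}$ ($M{\left(b \right)} = \left(- \frac{1}{5}\right) 3 = - \frac{3}{5}$)
$S{\left(G,j \right)} = -5$
$S{\left(-3,M{\left(-1 \right)} \right)} 1 = \left(-5\right) 1 = -5$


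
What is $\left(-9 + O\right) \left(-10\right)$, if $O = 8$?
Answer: $10$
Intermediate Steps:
$\left(-9 + O\right) \left(-10\right) = \left(-9 + 8\right) \left(-10\right) = \left(-1\right) \left(-10\right) = 10$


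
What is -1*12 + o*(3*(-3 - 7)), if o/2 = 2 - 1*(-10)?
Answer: -732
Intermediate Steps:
o = 24 (o = 2*(2 - 1*(-10)) = 2*(2 + 10) = 2*12 = 24)
-1*12 + o*(3*(-3 - 7)) = -1*12 + 24*(3*(-3 - 7)) = -12 + 24*(3*(-10)) = -12 + 24*(-30) = -12 - 720 = -732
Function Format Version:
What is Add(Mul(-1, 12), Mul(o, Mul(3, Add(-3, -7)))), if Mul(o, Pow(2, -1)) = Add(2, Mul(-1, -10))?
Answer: -732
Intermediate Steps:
o = 24 (o = Mul(2, Add(2, Mul(-1, -10))) = Mul(2, Add(2, 10)) = Mul(2, 12) = 24)
Add(Mul(-1, 12), Mul(o, Mul(3, Add(-3, -7)))) = Add(Mul(-1, 12), Mul(24, Mul(3, Add(-3, -7)))) = Add(-12, Mul(24, Mul(3, -10))) = Add(-12, Mul(24, -30)) = Add(-12, -720) = -732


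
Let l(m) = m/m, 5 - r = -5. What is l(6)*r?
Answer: 10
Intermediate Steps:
r = 10 (r = 5 - 1*(-5) = 5 + 5 = 10)
l(m) = 1
l(6)*r = 1*10 = 10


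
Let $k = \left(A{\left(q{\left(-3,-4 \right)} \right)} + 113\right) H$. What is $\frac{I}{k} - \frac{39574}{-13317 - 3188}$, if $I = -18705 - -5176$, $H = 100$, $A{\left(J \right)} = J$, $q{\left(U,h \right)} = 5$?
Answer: $\frac{48735411}{38951800} \approx 1.2512$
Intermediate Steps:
$I = -13529$ ($I = -18705 + 5176 = -13529$)
$k = 11800$ ($k = \left(5 + 113\right) 100 = 118 \cdot 100 = 11800$)
$\frac{I}{k} - \frac{39574}{-13317 - 3188} = - \frac{13529}{11800} - \frac{39574}{-13317 - 3188} = \left(-13529\right) \frac{1}{11800} - \frac{39574}{-16505} = - \frac{13529}{11800} - - \frac{39574}{16505} = - \frac{13529}{11800} + \frac{39574}{16505} = \frac{48735411}{38951800}$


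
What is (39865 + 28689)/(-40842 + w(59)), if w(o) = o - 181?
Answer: -34277/20482 ≈ -1.6735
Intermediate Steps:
w(o) = -181 + o
(39865 + 28689)/(-40842 + w(59)) = (39865 + 28689)/(-40842 + (-181 + 59)) = 68554/(-40842 - 122) = 68554/(-40964) = 68554*(-1/40964) = -34277/20482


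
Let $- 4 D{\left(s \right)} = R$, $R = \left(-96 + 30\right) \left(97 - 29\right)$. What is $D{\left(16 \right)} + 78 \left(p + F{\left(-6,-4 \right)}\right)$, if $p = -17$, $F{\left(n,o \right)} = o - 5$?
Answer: $-906$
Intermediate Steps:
$F{\left(n,o \right)} = -5 + o$ ($F{\left(n,o \right)} = o - 5 = -5 + o$)
$R = -4488$ ($R = \left(-66\right) 68 = -4488$)
$D{\left(s \right)} = 1122$ ($D{\left(s \right)} = \left(- \frac{1}{4}\right) \left(-4488\right) = 1122$)
$D{\left(16 \right)} + 78 \left(p + F{\left(-6,-4 \right)}\right) = 1122 + 78 \left(-17 - 9\right) = 1122 + 78 \left(-26\right) = 1122 - 2028 = -906$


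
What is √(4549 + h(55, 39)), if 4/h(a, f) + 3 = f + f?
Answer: √1023537/15 ≈ 67.447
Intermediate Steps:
h(a, f) = 4/(-3 + 2*f) (h(a, f) = 4/(-3 + (f + f)) = 4/(-3 + 2*f))
√(4549 + h(55, 39)) = √(4549 + 4/(-3 + 2*39)) = √(4549 + 4/(-3 + 78)) = √(4549 + 4/75) = √(341179/75) = √1023537/15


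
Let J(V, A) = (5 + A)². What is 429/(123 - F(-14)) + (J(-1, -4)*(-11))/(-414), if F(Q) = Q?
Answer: 179113/56718 ≈ 3.1580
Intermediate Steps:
429/(123 - F(-14)) + (J(-1, -4)*(-11))/(-414) = 429/(123 - 1*(-14)) + ((5 - 4)²*(-11))/(-414) = 429/(123 + 14) + (1²*(-11))*(-1/414) = 429/137 + (1*(-11))*(-1/414) = 429*(1/137) - 11*(-1/414) = 429/137 + 11/414 = 179113/56718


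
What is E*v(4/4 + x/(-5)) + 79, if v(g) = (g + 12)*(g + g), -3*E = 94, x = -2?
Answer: -82247/75 ≈ -1096.6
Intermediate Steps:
E = -94/3 (E = -⅓*94 = -94/3 ≈ -31.333)
v(g) = 2*g*(12 + g) (v(g) = (12 + g)*(2*g) = 2*g*(12 + g))
E*v(4/4 + x/(-5)) + 79 = -188*(4/4 - 2/(-5))*(12 + (4/4 - 2/(-5)))/3 + 79 = -188*(4*(¼) - 2*(-⅕))*(12 + (4*(¼) - 2*(-⅕)))/3 + 79 = -188*(1 + ⅖)*(12 + (1 + ⅖))/3 + 79 = -188*7*(12 + 7/5)/(3*5) + 79 = -188*7*67/(3*5*5) + 79 = -94/3*938/25 + 79 = -88172/75 + 79 = -82247/75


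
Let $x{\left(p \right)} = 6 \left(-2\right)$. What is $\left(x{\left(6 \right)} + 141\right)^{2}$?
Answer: $16641$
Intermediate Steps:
$x{\left(p \right)} = -12$
$\left(x{\left(6 \right)} + 141\right)^{2} = \left(-12 + 141\right)^{2} = 129^{2} = 16641$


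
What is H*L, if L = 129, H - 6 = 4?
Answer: 1290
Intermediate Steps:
H = 10 (H = 6 + 4 = 10)
H*L = 10*129 = 1290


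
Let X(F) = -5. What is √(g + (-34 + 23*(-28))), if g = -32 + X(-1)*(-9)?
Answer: I*√665 ≈ 25.788*I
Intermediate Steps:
g = 13 (g = -32 - 5*(-9) = -32 + 45 = 13)
√(g + (-34 + 23*(-28))) = √(13 + (-34 + 23*(-28))) = √(13 + (-34 - 644)) = √(13 - 678) = √(-665) = I*√665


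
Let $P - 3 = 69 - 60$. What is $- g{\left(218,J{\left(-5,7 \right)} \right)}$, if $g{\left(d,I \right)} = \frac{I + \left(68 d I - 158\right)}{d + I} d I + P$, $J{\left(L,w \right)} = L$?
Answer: $- \frac{26990342}{71} \approx -3.8015 \cdot 10^{5}$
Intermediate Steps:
$P = 12$ ($P = 3 + \left(69 - 60\right) = 3 + 9 = 12$)
$g{\left(d,I \right)} = 12 + \frac{I d \left(-158 + I + 68 I d\right)}{I + d}$ ($g{\left(d,I \right)} = \frac{I + \left(68 d I - 158\right)}{d + I} d I + 12 = \frac{I + \left(68 I d - 158\right)}{I + d} d I + 12 = \frac{I + \left(-158 + 68 I d\right)}{I + d} d I + 12 = \frac{-158 + I + 68 I d}{I + d} d I + 12 = \frac{d \left(-158 + I + 68 I d\right)}{I + d} I + 12 = \frac{I d \left(-158 + I + 68 I d\right)}{I + d} + 12 = 12 + \frac{I d \left(-158 + I + 68 I d\right)}{I + d}$)
$- g{\left(218,J{\left(-5,7 \right)} \right)} = - \frac{12 \left(-5\right) + 12 \cdot 218 + 218 \left(-5\right)^{2} - \left(-790\right) 218 + 68 \left(-5\right)^{2} \cdot 218^{2}}{-5 + 218} = - \frac{-60 + 2616 + 218 \cdot 25 + 172220 + 68 \cdot 25 \cdot 47524}{213} = - \frac{-60 + 2616 + 5450 + 172220 + 80790800}{213} = - \frac{80971026}{213} = \left(-1\right) \frac{26990342}{71} = - \frac{26990342}{71}$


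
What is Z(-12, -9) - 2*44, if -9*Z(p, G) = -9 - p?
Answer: -265/3 ≈ -88.333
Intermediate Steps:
Z(p, G) = 1 + p/9 (Z(p, G) = -(-9 - p)/9 = 1 + p/9)
Z(-12, -9) - 2*44 = (1 + (⅑)*(-12)) - 2*44 = (1 - 4/3) - 1*88 = -⅓ - 88 = -265/3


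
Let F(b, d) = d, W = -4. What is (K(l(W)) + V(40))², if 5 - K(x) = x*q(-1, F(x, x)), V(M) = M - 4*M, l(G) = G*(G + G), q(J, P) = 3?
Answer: 44521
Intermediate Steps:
l(G) = 2*G² (l(G) = G*(2*G) = 2*G²)
V(M) = -3*M
K(x) = 5 - 3*x (K(x) = 5 - x*3 = 5 - 3*x)
(K(l(W)) + V(40))² = ((5 - 6*(-4)²) - 3*40)² = ((5 - 6*16) - 120)² = ((5 - 3*32) - 120)² = ((5 - 96) - 120)² = (-91 - 120)² = (-211)² = 44521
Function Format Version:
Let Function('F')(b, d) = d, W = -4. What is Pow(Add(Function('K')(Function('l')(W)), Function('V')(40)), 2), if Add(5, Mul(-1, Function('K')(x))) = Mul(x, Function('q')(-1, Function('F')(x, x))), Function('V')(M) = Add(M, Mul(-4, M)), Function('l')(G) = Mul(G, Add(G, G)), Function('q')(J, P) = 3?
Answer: 44521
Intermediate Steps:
Function('l')(G) = Mul(2, Pow(G, 2)) (Function('l')(G) = Mul(G, Mul(2, G)) = Mul(2, Pow(G, 2)))
Function('V')(M) = Mul(-3, M)
Function('K')(x) = Add(5, Mul(-3, x)) (Function('K')(x) = Add(5, Mul(-1, Mul(x, 3))) = Add(5, Mul(-1, Mul(3, x))) = Add(5, Mul(-3, x)))
Pow(Add(Function('K')(Function('l')(W)), Function('V')(40)), 2) = Pow(Add(Add(5, Mul(-3, Mul(2, Pow(-4, 2)))), Mul(-3, 40)), 2) = Pow(Add(Add(5, Mul(-3, Mul(2, 16))), -120), 2) = Pow(Add(Add(5, Mul(-3, 32)), -120), 2) = Pow(Add(Add(5, -96), -120), 2) = Pow(Add(-91, -120), 2) = Pow(-211, 2) = 44521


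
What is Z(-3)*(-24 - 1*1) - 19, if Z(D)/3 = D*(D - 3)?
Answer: -1369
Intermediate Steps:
Z(D) = 3*D*(-3 + D) (Z(D) = 3*(D*(D - 3)) = 3*(D*(-3 + D)) = 3*D*(-3 + D))
Z(-3)*(-24 - 1*1) - 19 = (3*(-3)*(-3 - 3))*(-24 - 1*1) - 19 = (3*(-3)*(-6))*(-24 - 1) - 19 = 54*(-25) - 19 = -1350 - 19 = -1369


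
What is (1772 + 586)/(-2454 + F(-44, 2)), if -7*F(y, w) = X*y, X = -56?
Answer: -1179/1403 ≈ -0.84034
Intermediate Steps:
F(y, w) = 8*y (F(y, w) = -(-8)*y = 8*y)
(1772 + 586)/(-2454 + F(-44, 2)) = (1772 + 586)/(-2454 + 8*(-44)) = 2358/(-2454 - 352) = 2358/(-2806) = 2358*(-1/2806) = -1179/1403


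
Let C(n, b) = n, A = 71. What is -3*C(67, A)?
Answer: -201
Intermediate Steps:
-3*C(67, A) = -3*67 = -201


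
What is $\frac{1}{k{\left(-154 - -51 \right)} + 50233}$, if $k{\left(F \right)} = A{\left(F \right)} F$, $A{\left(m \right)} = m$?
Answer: $\frac{1}{60842} \approx 1.6436 \cdot 10^{-5}$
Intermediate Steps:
$k{\left(F \right)} = F^{2}$ ($k{\left(F \right)} = F F = F^{2}$)
$\frac{1}{k{\left(-154 - -51 \right)} + 50233} = \frac{1}{\left(-154 - -51\right)^{2} + 50233} = \frac{1}{\left(-154 + 51\right)^{2} + 50233} = \frac{1}{\left(-103\right)^{2} + 50233} = \frac{1}{10609 + 50233} = \frac{1}{60842}$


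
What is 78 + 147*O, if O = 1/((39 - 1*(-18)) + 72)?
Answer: 3403/43 ≈ 79.140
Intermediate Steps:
O = 1/129 (O = 1/((39 + 18) + 72) = 1/(57 + 72) = 1/129 ≈ 0.0077519)
78 + 147*O = 78 + 147*(1/129) = 78 + 49/43 = 3403/43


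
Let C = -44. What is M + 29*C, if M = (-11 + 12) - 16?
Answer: -1291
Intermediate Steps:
M = -15 (M = 1 - 16 = -15)
M + 29*C = -15 + 29*(-44) = -15 - 1276 = -1291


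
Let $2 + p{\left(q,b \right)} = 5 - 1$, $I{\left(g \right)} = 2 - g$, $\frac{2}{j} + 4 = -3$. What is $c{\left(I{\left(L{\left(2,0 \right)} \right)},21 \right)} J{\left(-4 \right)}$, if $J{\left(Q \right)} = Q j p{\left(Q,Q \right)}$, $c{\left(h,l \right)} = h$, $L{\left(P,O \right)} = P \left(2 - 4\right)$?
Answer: $\frac{96}{7} \approx 13.714$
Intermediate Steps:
$j = - \frac{2}{7}$ ($j = \frac{2}{-4 - 3} = \frac{2}{-7} = 2 \left(- \frac{1}{7}\right) = - \frac{2}{7} \approx -0.28571$)
$L{\left(P,O \right)} = - 2 P$ ($L{\left(P,O \right)} = P \left(-2\right) = - 2 P$)
$p{\left(q,b \right)} = 2$ ($p{\left(q,b \right)} = -2 + \left(5 - 1\right) = -2 + 4 = 2$)
$J{\left(Q \right)} = - \frac{4 Q}{7}$ ($J{\left(Q \right)} = Q \left(- \frac{2}{7}\right) 2 = - \frac{2 Q}{7} \cdot 2 = - \frac{4 Q}{7}$)
$c{\left(I{\left(L{\left(2,0 \right)} \right)},21 \right)} J{\left(-4 \right)} = \left(2 - \left(-2\right) 2\right) \left(\left(- \frac{4}{7}\right) \left(-4\right)\right) = \left(2 - -4\right) \frac{16}{7} = \left(2 + 4\right) \frac{16}{7} = 6 \cdot \frac{16}{7} = \frac{96}{7}$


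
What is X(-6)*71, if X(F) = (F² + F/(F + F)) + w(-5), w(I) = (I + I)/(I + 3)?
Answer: 5893/2 ≈ 2946.5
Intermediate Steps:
w(I) = 2*I/(3 + I) (w(I) = (2*I)/(3 + I) = 2*I/(3 + I))
X(F) = 11/2 + F² (X(F) = (F² + F/(F + F)) + 2*(-5)/(3 - 5) = (F² + F/((2*F))) + 2*(-5)/(-2) = (F² + (1/(2*F))*F) + 2*(-5)*(-½) = (F² + ½) + 5 = (½ + F²) + 5 = 11/2 + F²)
X(-6)*71 = (11/2 + (-6)²)*71 = (11/2 + 36)*71 = (83/2)*71 = 5893/2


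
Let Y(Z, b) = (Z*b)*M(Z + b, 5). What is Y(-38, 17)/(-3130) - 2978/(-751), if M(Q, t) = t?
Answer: 1174687/235063 ≈ 4.9973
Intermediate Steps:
Y(Z, b) = 5*Z*b (Y(Z, b) = (Z*b)*5 = 5*Z*b)
Y(-38, 17)/(-3130) - 2978/(-751) = (5*(-38)*17)/(-3130) - 2978/(-751) = -3230*(-1/3130) - 2978*(-1/751) = 323/313 + 2978/751 = 1174687/235063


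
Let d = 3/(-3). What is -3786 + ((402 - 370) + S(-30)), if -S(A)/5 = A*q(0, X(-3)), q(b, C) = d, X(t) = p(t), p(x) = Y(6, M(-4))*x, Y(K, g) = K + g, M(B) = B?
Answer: -3904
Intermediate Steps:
d = -1 (d = 3*(-⅓) = -1)
p(x) = 2*x (p(x) = (6 - 4)*x = 2*x)
X(t) = 2*t
q(b, C) = -1
S(A) = 5*A (S(A) = -5*A*(-1) = -(-5)*A = 5*A)
-3786 + ((402 - 370) + S(-30)) = -3786 + ((402 - 370) + 5*(-30)) = -3786 + (32 - 150) = -3786 - 118 = -3904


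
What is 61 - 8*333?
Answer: -2603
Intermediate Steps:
61 - 8*333 = 61 - 2664 = -2603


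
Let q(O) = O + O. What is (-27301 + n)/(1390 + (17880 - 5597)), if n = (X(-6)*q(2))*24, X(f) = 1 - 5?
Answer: -245/121 ≈ -2.0248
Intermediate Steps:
X(f) = -4
q(O) = 2*O
n = -384 (n = -8*2*24 = -4*4*24 = -16*24 = -384)
(-27301 + n)/(1390 + (17880 - 5597)) = (-27301 - 384)/(1390 + (17880 - 5597)) = -27685/(1390 + 12283) = -27685/13673 = -27685*1/13673 = -245/121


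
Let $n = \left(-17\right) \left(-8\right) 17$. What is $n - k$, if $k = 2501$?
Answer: $-189$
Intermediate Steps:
$n = 2312$ ($n = 136 \cdot 17 = 2312$)
$n - k = 2312 - 2501 = -189$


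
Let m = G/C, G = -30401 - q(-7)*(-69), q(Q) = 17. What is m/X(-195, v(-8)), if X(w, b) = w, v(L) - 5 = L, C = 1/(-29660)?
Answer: -173380496/39 ≈ -4.4457e+6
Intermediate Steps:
C = -1/29660 ≈ -3.3715e-5
v(L) = 5 + L
G = -29228 (G = -30401 - 17*(-69) = -30401 - 1*(-1173) = -30401 + 1173 = -29228)
m = 866902480 (m = -29228/(-1/29660) = -29228*(-29660) = 866902480)
m/X(-195, v(-8)) = 866902480/(-195) = 866902480*(-1/195) = -173380496/39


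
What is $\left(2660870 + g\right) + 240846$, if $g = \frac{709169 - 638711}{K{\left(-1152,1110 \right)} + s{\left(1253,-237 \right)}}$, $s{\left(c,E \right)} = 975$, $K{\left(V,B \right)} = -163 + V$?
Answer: $\frac{493256491}{170} \approx 2.9015 \cdot 10^{6}$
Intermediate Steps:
$g = - \frac{35229}{170}$ ($g = \frac{709169 - 638711}{\left(-163 - 1152\right) + 975} = \frac{70458}{-1315 + 975} = \frac{70458}{-340} = 70458 \left(- \frac{1}{340}\right) = - \frac{35229}{170} \approx -207.23$)
$\left(2660870 + g\right) + 240846 = \left(2660870 - \frac{35229}{170}\right) + 240846 = \frac{452312671}{170} + 240846 = \frac{493256491}{170}$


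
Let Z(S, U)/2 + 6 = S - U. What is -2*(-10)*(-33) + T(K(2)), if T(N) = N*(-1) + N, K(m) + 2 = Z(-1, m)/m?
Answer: -660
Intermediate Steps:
Z(S, U) = -12 - 2*U + 2*S (Z(S, U) = -12 + 2*(S - U) = -12 + (-2*U + 2*S) = -12 - 2*U + 2*S)
K(m) = -2 + (-14 - 2*m)/m (K(m) = -2 + (-12 - 2*m + 2*(-1))/m = -2 + (-12 - 2*m - 2)/m = -2 + (-14 - 2*m)/m)
T(N) = 0 (T(N) = -N + N = 0)
-2*(-10)*(-33) + T(K(2)) = -2*(-10)*(-33) + 0 = 20*(-33) + 0 = -660 + 0 = -660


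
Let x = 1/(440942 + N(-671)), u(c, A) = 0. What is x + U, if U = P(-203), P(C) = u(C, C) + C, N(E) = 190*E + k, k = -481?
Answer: -63533112/312971 ≈ -203.00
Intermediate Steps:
N(E) = -481 + 190*E (N(E) = 190*E - 481 = -481 + 190*E)
P(C) = C (P(C) = 0 + C = C)
U = -203
x = 1/312971 (x = 1/(440942 + (-481 + 190*(-671))) = 1/(440942 + (-481 - 127490)) = 1/(440942 - 127971) = 1/312971 ≈ 3.1952e-6)
x + U = 1/312971 - 203 = -63533112/312971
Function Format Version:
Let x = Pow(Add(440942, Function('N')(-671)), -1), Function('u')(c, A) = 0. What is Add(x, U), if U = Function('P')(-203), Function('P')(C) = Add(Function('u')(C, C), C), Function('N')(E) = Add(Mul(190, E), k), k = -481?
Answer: Rational(-63533112, 312971) ≈ -203.00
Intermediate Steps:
Function('N')(E) = Add(-481, Mul(190, E)) (Function('N')(E) = Add(Mul(190, E), -481) = Add(-481, Mul(190, E)))
Function('P')(C) = C (Function('P')(C) = Add(0, C) = C)
U = -203
x = Rational(1, 312971) (x = Pow(Add(440942, Add(-481, Mul(190, -671))), -1) = Pow(Add(440942, Add(-481, -127490)), -1) = Pow(Add(440942, -127971), -1) = Pow(312971, -1) = Rational(1, 312971) ≈ 3.1952e-6)
Add(x, U) = Add(Rational(1, 312971), -203) = Rational(-63533112, 312971)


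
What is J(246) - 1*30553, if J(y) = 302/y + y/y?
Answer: -3757745/123 ≈ -30551.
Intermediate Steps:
J(y) = 1 + 302/y (J(y) = 302/y + 1 = 1 + 302/y)
J(246) - 1*30553 = (302 + 246)/246 - 1*30553 = (1/246)*548 - 30553 = 274/123 - 30553 = -3757745/123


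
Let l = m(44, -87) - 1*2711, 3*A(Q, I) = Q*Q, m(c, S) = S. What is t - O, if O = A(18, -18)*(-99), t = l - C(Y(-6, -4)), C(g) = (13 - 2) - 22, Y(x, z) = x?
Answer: 7905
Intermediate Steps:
A(Q, I) = Q²/3 (A(Q, I) = (Q*Q)/3 = Q²/3)
C(g) = -11 (C(g) = 11 - 22 = -11)
l = -2798 (l = -87 - 1*2711 = -87 - 2711 = -2798)
t = -2787 (t = -2798 - 1*(-11) = -2798 + 11 = -2787)
O = -10692 (O = ((⅓)*18²)*(-99) = ((⅓)*324)*(-99) = 108*(-99) = -10692)
t - O = -2787 - 1*(-10692) = -2787 + 10692 = 7905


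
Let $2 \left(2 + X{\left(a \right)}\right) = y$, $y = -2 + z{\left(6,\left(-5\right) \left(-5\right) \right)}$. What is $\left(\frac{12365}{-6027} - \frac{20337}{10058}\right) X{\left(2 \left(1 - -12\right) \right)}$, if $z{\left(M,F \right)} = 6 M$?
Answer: $- \frac{1234691345}{20206522} \approx -61.104$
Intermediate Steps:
$y = 34$ ($y = -2 + 6 \cdot 6 = -2 + 36 = 34$)
$X{\left(a \right)} = 15$ ($X{\left(a \right)} = -2 + \frac{1}{2} \cdot 34 = -2 + 17 = 15$)
$\left(\frac{12365}{-6027} - \frac{20337}{10058}\right) X{\left(2 \left(1 - -12\right) \right)} = \left(\frac{12365}{-6027} - \frac{20337}{10058}\right) 15 = \left(12365 \left(- \frac{1}{6027}\right) - \frac{20337}{10058}\right) 15 = \left(- \frac{12365}{6027} - \frac{20337}{10058}\right) 15 = \left(- \frac{246938269}{60619566}\right) 15 = - \frac{1234691345}{20206522}$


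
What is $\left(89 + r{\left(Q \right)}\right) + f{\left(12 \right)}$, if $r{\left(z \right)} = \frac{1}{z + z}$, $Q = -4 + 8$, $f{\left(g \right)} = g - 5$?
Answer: $\frac{769}{8} \approx 96.125$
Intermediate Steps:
$f{\left(g \right)} = -5 + g$
$Q = 4$
$r{\left(z \right)} = \frac{1}{2 z}$
$\left(89 + r{\left(Q \right)}\right) + f{\left(12 \right)} = \left(89 + \frac{1}{2 \cdot 4}\right) + \left(-5 + 12\right) = \left(89 + \frac{1}{2} \cdot \frac{1}{4}\right) + 7 = \left(89 + \frac{1}{8}\right) + 7 = \frac{713}{8} + 7 = \frac{769}{8}$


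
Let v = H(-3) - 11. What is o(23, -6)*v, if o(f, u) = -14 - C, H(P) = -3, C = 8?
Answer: 308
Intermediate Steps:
o(f, u) = -22 (o(f, u) = -14 - 1*8 = -14 - 8 = -22)
v = -14 (v = -3 - 11 = -14)
o(23, -6)*v = -22*(-14) = 308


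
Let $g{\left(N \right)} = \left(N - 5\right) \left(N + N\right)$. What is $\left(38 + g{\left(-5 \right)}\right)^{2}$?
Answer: $19044$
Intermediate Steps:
$g{\left(N \right)} = 2 N \left(-5 + N\right)$ ($g{\left(N \right)} = \left(-5 + N\right) 2 N = 2 N \left(-5 + N\right)$)
$\left(38 + g{\left(-5 \right)}\right)^{2} = \left(38 + 2 \left(-5\right) \left(-5 - 5\right)\right)^{2} = \left(38 + 2 \left(-5\right) \left(-10\right)\right)^{2} = \left(38 + 100\right)^{2} = 138^{2} = 19044$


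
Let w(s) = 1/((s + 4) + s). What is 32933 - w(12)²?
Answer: 25819471/784 ≈ 32933.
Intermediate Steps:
w(s) = 1/(4 + 2*s) (w(s) = 1/((4 + s) + s) = 1/(4 + 2*s))
32933 - w(12)² = 32933 - (1/(2*(2 + 12)))² = 32933 - ((½)/14)² = 32933 - ((½)*(1/14))² = 32933 - (1/28)² = 32933 - 1*1/784 = 32933 - 1/784 = 25819471/784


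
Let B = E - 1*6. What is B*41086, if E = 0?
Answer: -246516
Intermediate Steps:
B = -6 (B = 0 - 1*6 = 0 - 6 = -6)
B*41086 = -6*41086 = -246516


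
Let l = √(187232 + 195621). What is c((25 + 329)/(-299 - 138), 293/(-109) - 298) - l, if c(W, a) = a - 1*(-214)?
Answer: -9449/109 - √382853 ≈ -705.44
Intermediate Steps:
c(W, a) = 214 + a (c(W, a) = a + 214 = 214 + a)
l = √382853 ≈ 618.75
c((25 + 329)/(-299 - 138), 293/(-109) - 298) - l = (214 + (293/(-109) - 298)) - √382853 = (214 + (293*(-1/109) - 298)) - √382853 = (214 + (-293/109 - 298)) - √382853 = (214 - 32775/109) - √382853 = -9449/109 - √382853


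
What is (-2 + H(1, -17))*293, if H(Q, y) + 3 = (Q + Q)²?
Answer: -293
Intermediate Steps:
H(Q, y) = -3 + 4*Q² (H(Q, y) = -3 + (Q + Q)² = -3 + (2*Q)² = -3 + 4*Q²)
(-2 + H(1, -17))*293 = (-2 + (-3 + 4*1²))*293 = (-2 + (-3 + 4*1))*293 = (-2 + (-3 + 4))*293 = (-2 + 1)*293 = -1*293 = -293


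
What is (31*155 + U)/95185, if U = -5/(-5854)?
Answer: 5625695/111442598 ≈ 0.050481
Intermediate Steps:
U = 5/5854 (U = -1/5854*(-5) = 5/5854 ≈ 0.00085412)
(31*155 + U)/95185 = (31*155 + 5/5854)/95185 = (4805 + 5/5854)*(1/95185) = (28128475/5854)*(1/95185) = 5625695/111442598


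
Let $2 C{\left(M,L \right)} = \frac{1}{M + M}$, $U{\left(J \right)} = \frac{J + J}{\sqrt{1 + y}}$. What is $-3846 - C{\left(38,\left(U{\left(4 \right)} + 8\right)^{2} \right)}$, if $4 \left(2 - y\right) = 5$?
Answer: $- \frac{584593}{152} \approx -3846.0$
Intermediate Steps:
$y = \frac{3}{4}$ ($y = 2 - \frac{5}{4} = \frac{3}{4} \approx 0.75$)
$U{\left(J \right)} = \frac{4 J \sqrt{7}}{7}$ ($U{\left(J \right)} = \frac{J + J}{\sqrt{1 + \frac{3}{4}}} = \frac{2 J}{\sqrt{\frac{7}{4}}} = \frac{2 J}{\frac{1}{2} \sqrt{7}} = 2 J \frac{2 \sqrt{7}}{7} = \frac{4 J \sqrt{7}}{7}$)
$C{\left(M,L \right)} = \frac{1}{4 M}$ ($C{\left(M,L \right)} = \frac{1}{2 \left(M + M\right)} = \frac{1}{2 \cdot 2 M} = \frac{\frac{1}{2} \frac{1}{M}}{2} = \frac{1}{4 M}$)
$-3846 - C{\left(38,\left(U{\left(4 \right)} + 8\right)^{2} \right)} = -3846 - \frac{1}{4 \cdot 38} = -3846 - \frac{1}{4} \cdot \frac{1}{38} = -3846 - \frac{1}{152} = - \frac{584593}{152}$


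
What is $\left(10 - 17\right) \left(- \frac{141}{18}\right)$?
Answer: $\frac{329}{6} \approx 54.833$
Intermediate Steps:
$\left(10 - 17\right) \left(- \frac{141}{18}\right) = - 7 \left(\left(-141\right) \frac{1}{18}\right) = \left(-7\right) \left(- \frac{47}{6}\right) = \frac{329}{6}$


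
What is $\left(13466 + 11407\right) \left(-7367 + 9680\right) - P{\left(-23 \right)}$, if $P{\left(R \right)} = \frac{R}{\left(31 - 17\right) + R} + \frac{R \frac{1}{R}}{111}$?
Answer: $\frac{19157905063}{333} \approx 5.7531 \cdot 10^{7}$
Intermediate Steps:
$P{\left(R \right)} = \frac{1}{111} + \frac{R}{14 + R}$ ($P{\left(R \right)} = \frac{R}{14 + R} + 1 \cdot \frac{1}{111} = \frac{R}{14 + R} + \frac{1}{111} = \frac{1}{111} + \frac{R}{14 + R}$)
$\left(13466 + 11407\right) \left(-7367 + 9680\right) - P{\left(-23 \right)} = \left(13466 + 11407\right) \left(-7367 + 9680\right) - \frac{14 \left(1 + 8 \left(-23\right)\right)}{111 \left(14 - 23\right)} = 24873 \cdot 2313 - \frac{14 \left(1 - 184\right)}{111 \left(-9\right)} = 57531249 - \frac{14}{111} \left(- \frac{1}{9}\right) \left(-183\right) = 57531249 - \frac{854}{333} = \frac{19157905063}{333}$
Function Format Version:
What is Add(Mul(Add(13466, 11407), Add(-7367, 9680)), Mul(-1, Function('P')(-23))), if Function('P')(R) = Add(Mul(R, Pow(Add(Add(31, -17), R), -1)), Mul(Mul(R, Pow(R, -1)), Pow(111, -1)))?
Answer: Rational(19157905063, 333) ≈ 5.7531e+7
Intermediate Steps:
Function('P')(R) = Add(Rational(1, 111), Mul(R, Pow(Add(14, R), -1))) (Function('P')(R) = Add(Mul(R, Pow(Add(14, R), -1)), Mul(1, Rational(1, 111))) = Add(Mul(R, Pow(Add(14, R), -1)), Rational(1, 111)) = Add(Rational(1, 111), Mul(R, Pow(Add(14, R), -1))))
Add(Mul(Add(13466, 11407), Add(-7367, 9680)), Mul(-1, Function('P')(-23))) = Add(Mul(Add(13466, 11407), Add(-7367, 9680)), Mul(-1, Mul(Rational(14, 111), Pow(Add(14, -23), -1), Add(1, Mul(8, -23))))) = Add(Mul(24873, 2313), Mul(-1, Mul(Rational(14, 111), Pow(-9, -1), Add(1, -184)))) = Add(57531249, Mul(-1, Mul(Rational(14, 111), Rational(-1, 9), -183))) = Add(57531249, Mul(-1, Rational(854, 333))) = Add(57531249, Rational(-854, 333)) = Rational(19157905063, 333)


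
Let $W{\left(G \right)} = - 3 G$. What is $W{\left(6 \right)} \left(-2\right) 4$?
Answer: $144$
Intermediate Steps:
$W{\left(6 \right)} \left(-2\right) 4 = \left(-3\right) 6 \left(-2\right) 4 = \left(-18\right) \left(-2\right) 4 = 36 \cdot 4 = 144$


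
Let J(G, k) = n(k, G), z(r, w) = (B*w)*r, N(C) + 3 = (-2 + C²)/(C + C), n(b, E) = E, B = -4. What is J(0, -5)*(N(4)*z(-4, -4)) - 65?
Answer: -65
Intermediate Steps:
N(C) = -3 + (-2 + C²)/(2*C) (N(C) = -3 + (-2 + C²)/(C + C) = -3 + (-2 + C²)/((2*C)) = -3 + (-2 + C²)*(1/(2*C)) = -3 + (-2 + C²)/(2*C))
z(r, w) = -4*r*w (z(r, w) = (-4*w)*r = -4*r*w)
J(G, k) = G
J(0, -5)*(N(4)*z(-4, -4)) - 65 = 0*((-3 + (½)*4 - 1/4)*(-4*(-4)*(-4))) - 65 = 0*((-3 + 2 - 1*¼)*(-64)) - 65 = 0*((-3 + 2 - ¼)*(-64)) - 65 = 0*(-5/4*(-64)) - 65 = 0*80 - 65 = 0 - 65 = -65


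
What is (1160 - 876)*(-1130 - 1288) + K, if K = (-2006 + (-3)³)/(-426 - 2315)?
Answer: -1882275559/2741 ≈ -6.8671e+5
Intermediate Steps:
K = 2033/2741 (K = (-2006 - 27)/(-2741) = -2033*(-1/2741) = 2033/2741 ≈ 0.74170)
(1160 - 876)*(-1130 - 1288) + K = (1160 - 876)*(-1130 - 1288) + 2033/2741 = 284*(-2418) + 2033/2741 = -686712 + 2033/2741 = -1882275559/2741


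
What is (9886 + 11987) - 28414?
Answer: -6541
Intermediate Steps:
(9886 + 11987) - 28414 = 21873 - 28414 = -6541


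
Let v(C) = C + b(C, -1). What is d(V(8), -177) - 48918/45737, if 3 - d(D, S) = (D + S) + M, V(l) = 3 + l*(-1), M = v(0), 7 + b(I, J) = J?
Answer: 8778323/45737 ≈ 191.93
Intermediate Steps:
b(I, J) = -7 + J
v(C) = -8 + C (v(C) = C + (-7 - 1) = C - 8 = -8 + C)
M = -8 (M = -8 + 0 = -8)
V(l) = 3 - l
d(D, S) = 11 - D - S (d(D, S) = 3 - ((D + S) - 8) = 3 - (-8 + D + S) = 3 + (8 - D - S) = 11 - D - S)
d(V(8), -177) - 48918/45737 = (11 - (3 - 1*8) - 1*(-177)) - 48918/45737 = (11 - (3 - 8) + 177) - 48918*1/45737 = (11 - 1*(-5) + 177) - 48918/45737 = (11 + 5 + 177) - 48918/45737 = 193 - 48918/45737 = 8778323/45737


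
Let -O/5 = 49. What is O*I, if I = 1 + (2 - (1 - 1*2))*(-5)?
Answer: 3430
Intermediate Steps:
O = -245 (O = -5*49 = -245)
I = -14 (I = 1 + (2 - (1 - 2))*(-5) = 1 + (2 - 1*(-1))*(-5) = 1 + (2 + 1)*(-5) = 1 + 3*(-5) = 1 - 15 = -14)
O*I = -245*(-14) = 3430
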